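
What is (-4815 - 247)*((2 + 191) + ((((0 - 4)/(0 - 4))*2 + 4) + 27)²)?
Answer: -6489484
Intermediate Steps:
(-4815 - 247)*((2 + 191) + ((((0 - 4)/(0 - 4))*2 + 4) + 27)²) = -5062*(193 + ((-4/(-4)*2 + 4) + 27)²) = -5062*(193 + ((-4*(-¼)*2 + 4) + 27)²) = -5062*(193 + ((1*2 + 4) + 27)²) = -5062*(193 + ((2 + 4) + 27)²) = -5062*(193 + (6 + 27)²) = -5062*(193 + 33²) = -5062*(193 + 1089) = -5062*1282 = -6489484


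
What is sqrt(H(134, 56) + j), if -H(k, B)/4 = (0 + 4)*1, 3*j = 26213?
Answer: sqrt(78495)/3 ≈ 93.390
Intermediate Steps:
j = 26213/3 (j = (1/3)*26213 = 26213/3 ≈ 8737.7)
H(k, B) = -16 (H(k, B) = -4*(0 + 4) = -16)
sqrt(H(134, 56) + j) = sqrt(-16 + 26213/3) = sqrt(26165/3) = sqrt(78495)/3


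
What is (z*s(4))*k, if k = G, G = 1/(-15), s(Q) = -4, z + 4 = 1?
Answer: -⅘ ≈ -0.80000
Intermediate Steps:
z = -3 (z = -4 + 1 = -3)
G = -1/15 ≈ -0.066667
k = -1/15 ≈ -0.066667
(z*s(4))*k = -3*(-4)*(-1/15) = 12*(-1/15) = -⅘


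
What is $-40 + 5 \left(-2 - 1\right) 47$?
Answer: $-745$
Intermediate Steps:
$-40 + 5 \left(-2 - 1\right) 47 = -40 + 5 \left(-3\right) 47 = -40 - 705 = -745$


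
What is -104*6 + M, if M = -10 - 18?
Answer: -652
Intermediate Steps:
M = -28
-104*6 + M = -104*6 - 28 = -26*24 - 28 = -624 - 28 = -652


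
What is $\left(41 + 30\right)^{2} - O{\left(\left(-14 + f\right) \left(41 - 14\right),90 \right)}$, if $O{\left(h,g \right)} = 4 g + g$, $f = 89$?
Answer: $4591$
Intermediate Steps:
$O{\left(h,g \right)} = 5 g$
$\left(41 + 30\right)^{2} - O{\left(\left(-14 + f\right) \left(41 - 14\right),90 \right)} = \left(41 + 30\right)^{2} - 5 \cdot 90 = 71^{2} - 450 = 5041 - 450 = 4591$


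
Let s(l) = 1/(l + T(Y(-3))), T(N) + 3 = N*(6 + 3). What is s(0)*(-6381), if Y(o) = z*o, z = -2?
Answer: -2127/17 ≈ -125.12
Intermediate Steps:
Y(o) = -2*o
T(N) = -3 + 9*N (T(N) = -3 + N*(6 + 3) = -3 + N*9 = -3 + 9*N)
s(l) = 1/(51 + l) (s(l) = 1/(l + (-3 + 9*(-2*(-3)))) = 1/(l + (-3 + 9*6)) = 1/(l + (-3 + 54)) = 1/(l + 51) = 1/(51 + l))
s(0)*(-6381) = -6381/(51 + 0) = -6381/51 = (1/51)*(-6381) = -2127/17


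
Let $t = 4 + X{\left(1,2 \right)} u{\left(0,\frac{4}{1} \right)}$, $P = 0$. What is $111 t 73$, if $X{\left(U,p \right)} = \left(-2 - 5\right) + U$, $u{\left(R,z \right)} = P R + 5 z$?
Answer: $-939948$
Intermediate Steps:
$u{\left(R,z \right)} = 5 z$ ($u{\left(R,z \right)} = 0 R + 5 z = 0 + 5 z = 5 z$)
$X{\left(U,p \right)} = -7 + U$
$t = -116$ ($t = 4 + \left(-7 + 1\right) 5 \cdot \frac{4}{1} = 4 - 6 \cdot 5 \cdot 4 \cdot 1 = 4 - 6 \cdot 5 \cdot 4 = 4 - 120 = -116$)
$111 t 73 = 111 \left(-116\right) 73 = \left(-12876\right) 73 = -939948$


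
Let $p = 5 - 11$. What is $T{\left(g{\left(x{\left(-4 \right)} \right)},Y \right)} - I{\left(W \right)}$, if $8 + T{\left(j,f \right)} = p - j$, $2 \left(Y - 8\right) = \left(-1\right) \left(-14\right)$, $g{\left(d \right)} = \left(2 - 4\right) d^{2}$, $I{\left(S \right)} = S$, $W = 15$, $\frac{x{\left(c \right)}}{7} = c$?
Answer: $1539$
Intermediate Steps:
$x{\left(c \right)} = 7 c$
$p = -6$ ($p = 5 - 11 = -6$)
$g{\left(d \right)} = - 2 d^{2}$ ($g{\left(d \right)} = \left(2 - 4\right) d^{2} = - 2 d^{2}$)
$Y = 15$ ($Y = 8 + \frac{\left(-1\right) \left(-14\right)}{2} = 8 + \frac{1}{2} \cdot 14 = 8 + 7 = 15$)
$T{\left(j,f \right)} = -14 - j$ ($T{\left(j,f \right)} = -8 - \left(6 + j\right) = -14 - j$)
$T{\left(g{\left(x{\left(-4 \right)} \right)},Y \right)} - I{\left(W \right)} = \left(-14 - - 2 \left(7 \left(-4\right)\right)^{2}\right) - 15 = \left(-14 - - 2 \left(-28\right)^{2}\right) - 15 = \left(-14 - \left(-2\right) 784\right) - 15 = \left(-14 - -1568\right) - 15 = \left(-14 + 1568\right) - 15 = 1554 - 15 = 1539$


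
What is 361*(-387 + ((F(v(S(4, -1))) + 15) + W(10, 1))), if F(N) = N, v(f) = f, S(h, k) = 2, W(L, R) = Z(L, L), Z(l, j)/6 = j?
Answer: -111910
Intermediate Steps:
Z(l, j) = 6*j
W(L, R) = 6*L
361*(-387 + ((F(v(S(4, -1))) + 15) + W(10, 1))) = 361*(-387 + ((2 + 15) + 6*10)) = 361*(-387 + (17 + 60)) = 361*(-387 + 77) = 361*(-310) = -111910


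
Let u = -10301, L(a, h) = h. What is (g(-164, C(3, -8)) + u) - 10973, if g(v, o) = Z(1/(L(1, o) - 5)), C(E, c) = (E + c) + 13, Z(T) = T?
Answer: -63821/3 ≈ -21274.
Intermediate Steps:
C(E, c) = 13 + E + c
g(v, o) = 1/(-5 + o) (g(v, o) = 1/(o - 5) = 1/(-5 + o))
(g(-164, C(3, -8)) + u) - 10973 = (1/(-5 + (13 + 3 - 8)) - 10301) - 10973 = (1/(-5 + 8) - 10301) - 10973 = (1/3 - 10301) - 10973 = (⅓ - 10301) - 10973 = -30902/3 - 10973 = -63821/3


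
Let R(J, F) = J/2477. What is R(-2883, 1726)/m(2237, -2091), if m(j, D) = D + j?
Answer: -2883/361642 ≈ -0.0079720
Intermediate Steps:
R(J, F) = J/2477 (R(J, F) = J*(1/2477) = J/2477)
R(-2883, 1726)/m(2237, -2091) = ((1/2477)*(-2883))/(-2091 + 2237) = -2883/2477/146 = -2883/2477*1/146 = -2883/361642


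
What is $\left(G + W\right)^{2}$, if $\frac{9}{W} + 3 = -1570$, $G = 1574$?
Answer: $\frac{6130046147449}{2474329} \approx 2.4775 \cdot 10^{6}$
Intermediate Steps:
$W = - \frac{9}{1573}$ ($W = \frac{9}{-3 - 1570} = \frac{9}{-1573} = 9 \left(- \frac{1}{1573}\right) = - \frac{9}{1573} \approx -0.0057216$)
$\left(G + W\right)^{2} = \left(1574 - \frac{9}{1573}\right)^{2} = \left(\frac{2475893}{1573}\right)^{2} = \frac{6130046147449}{2474329}$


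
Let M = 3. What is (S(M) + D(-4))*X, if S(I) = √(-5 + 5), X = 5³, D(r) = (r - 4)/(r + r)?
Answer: 125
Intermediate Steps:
D(r) = (-4 + r)/(2*r) (D(r) = (-4 + r)/((2*r)) = (-4 + r)*(1/(2*r)) = (-4 + r)/(2*r))
X = 125
S(I) = 0 (S(I) = √0 = 0)
(S(M) + D(-4))*X = (0 + (½)*(-4 - 4)/(-4))*125 = (0 + (½)*(-¼)*(-8))*125 = (0 + 1)*125 = 1*125 = 125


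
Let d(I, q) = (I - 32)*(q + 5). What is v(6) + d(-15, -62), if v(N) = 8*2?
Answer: 2695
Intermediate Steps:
d(I, q) = (-32 + I)*(5 + q)
v(N) = 16
v(6) + d(-15, -62) = 16 + (-160 - 32*(-62) + 5*(-15) - 15*(-62)) = 16 + (-160 + 1984 - 75 + 930) = 16 + 2679 = 2695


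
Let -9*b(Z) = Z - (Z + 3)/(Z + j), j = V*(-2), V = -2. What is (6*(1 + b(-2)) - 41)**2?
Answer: 10000/9 ≈ 1111.1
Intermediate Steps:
j = 4 (j = -2*(-2) = 4)
b(Z) = -Z/9 + (3 + Z)/(9*(4 + Z)) (b(Z) = -(Z - (Z + 3)/(Z + 4))/9 = -(Z - (3 + Z)/(4 + Z))/9 = -Z/9 + (3 + Z)/(9*(4 + Z)))
(6*(1 + b(-2)) - 41)**2 = (6*(1 + (3 - 1*(-2)**2 - 3*(-2))/(9*(4 - 2))) - 41)**2 = (6*(1 + (1/9)*(3 - 1*4 + 6)/2) - 41)**2 = (6*(1 + (1/9)*(1/2)*(3 - 4 + 6)) - 41)**2 = (6*(1 + (1/9)*(1/2)*5) - 41)**2 = (6*(1 + 5/18) - 41)**2 = (6*(23/18) - 41)**2 = (23/3 - 41)**2 = (-100/3)**2 = 10000/9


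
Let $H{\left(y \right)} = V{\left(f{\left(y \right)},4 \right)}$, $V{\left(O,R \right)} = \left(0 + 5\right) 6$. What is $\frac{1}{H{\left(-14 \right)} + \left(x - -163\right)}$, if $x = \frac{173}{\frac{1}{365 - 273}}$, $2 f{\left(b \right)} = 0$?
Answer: $\frac{1}{16109} \approx 6.2077 \cdot 10^{-5}$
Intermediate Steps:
$f{\left(b \right)} = 0$ ($f{\left(b \right)} = \frac{1}{2} \cdot 0 = 0$)
$V{\left(O,R \right)} = 30$ ($V{\left(O,R \right)} = 5 \cdot 6 = 30$)
$H{\left(y \right)} = 30$
$x = 15916$ ($x = \frac{173}{\frac{1}{92}} = 173 \frac{1}{\frac{1}{92}} = 173 \cdot 92 = 15916$)
$\frac{1}{H{\left(-14 \right)} + \left(x - -163\right)} = \frac{1}{30 + \left(15916 - -163\right)} = \frac{1}{30 + \left(15916 + \left(-67 + 230\right)\right)} = \frac{1}{30 + \left(15916 + 163\right)} = \frac{1}{30 + 16079} = \frac{1}{16109}$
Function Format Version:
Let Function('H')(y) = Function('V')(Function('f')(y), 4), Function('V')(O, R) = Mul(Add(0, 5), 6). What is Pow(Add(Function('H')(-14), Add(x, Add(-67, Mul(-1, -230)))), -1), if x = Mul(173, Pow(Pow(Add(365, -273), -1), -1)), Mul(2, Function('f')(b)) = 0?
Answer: Rational(1, 16109) ≈ 6.2077e-5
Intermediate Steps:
Function('f')(b) = 0 (Function('f')(b) = Mul(Rational(1, 2), 0) = 0)
Function('V')(O, R) = 30 (Function('V')(O, R) = Mul(5, 6) = 30)
Function('H')(y) = 30
x = 15916 (x = Mul(173, Pow(Pow(92, -1), -1)) = Mul(173, Pow(Rational(1, 92), -1)) = Mul(173, 92) = 15916)
Pow(Add(Function('H')(-14), Add(x, Add(-67, Mul(-1, -230)))), -1) = Pow(Add(30, Add(15916, Add(-67, Mul(-1, -230)))), -1) = Pow(Add(30, Add(15916, Add(-67, 230))), -1) = Pow(Add(30, Add(15916, 163)), -1) = Pow(Add(30, 16079), -1) = Pow(16109, -1) = Rational(1, 16109)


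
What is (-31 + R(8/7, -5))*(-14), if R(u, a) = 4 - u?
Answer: 394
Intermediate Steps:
(-31 + R(8/7, -5))*(-14) = (-31 + (4 - 8/7))*(-14) = (-31 + 20/7)*(-14) = -197/7*(-14) = 394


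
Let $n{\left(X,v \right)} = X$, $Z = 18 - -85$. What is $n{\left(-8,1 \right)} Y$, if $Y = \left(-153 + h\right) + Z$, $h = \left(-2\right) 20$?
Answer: $720$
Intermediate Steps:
$Z = 103$ ($Z = 18 + 85 = 103$)
$h = -40$
$Y = -90$ ($Y = \left(-153 - 40\right) + 103 = -193 + 103 = -90$)
$n{\left(-8,1 \right)} Y = \left(-8\right) \left(-90\right) = 720$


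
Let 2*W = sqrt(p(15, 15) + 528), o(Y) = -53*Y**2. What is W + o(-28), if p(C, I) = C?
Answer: -41552 + sqrt(543)/2 ≈ -41540.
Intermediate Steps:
W = sqrt(543)/2 (W = sqrt(15 + 528)/2 = sqrt(543)/2 ≈ 11.651)
W + o(-28) = sqrt(543)/2 - 53*(-28)**2 = sqrt(543)/2 - 53*784 = sqrt(543)/2 - 41552 = -41552 + sqrt(543)/2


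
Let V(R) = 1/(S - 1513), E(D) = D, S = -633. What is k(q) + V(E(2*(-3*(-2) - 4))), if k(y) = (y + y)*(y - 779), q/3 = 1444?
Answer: 66060730031/2146 ≈ 3.0783e+7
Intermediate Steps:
q = 4332 (q = 3*1444 = 4332)
k(y) = 2*y*(-779 + y) (k(y) = (2*y)*(-779 + y) = 2*y*(-779 + y))
V(R) = -1/2146 (V(R) = 1/(-633 - 1513) = 1/(-2146) = -1/2146)
k(q) + V(E(2*(-3*(-2) - 4))) = 2*4332*(-779 + 4332) - 1/2146 = 2*4332*3553 - 1/2146 = 30783192 - 1/2146 = 66060730031/2146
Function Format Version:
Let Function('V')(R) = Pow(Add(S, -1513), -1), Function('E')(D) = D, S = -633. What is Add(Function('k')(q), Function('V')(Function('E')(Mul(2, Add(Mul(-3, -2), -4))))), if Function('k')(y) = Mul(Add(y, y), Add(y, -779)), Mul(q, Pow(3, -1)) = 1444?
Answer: Rational(66060730031, 2146) ≈ 3.0783e+7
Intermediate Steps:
q = 4332 (q = Mul(3, 1444) = 4332)
Function('k')(y) = Mul(2, y, Add(-779, y)) (Function('k')(y) = Mul(Mul(2, y), Add(-779, y)) = Mul(2, y, Add(-779, y)))
Function('V')(R) = Rational(-1, 2146) (Function('V')(R) = Pow(Add(-633, -1513), -1) = Pow(-2146, -1) = Rational(-1, 2146))
Add(Function('k')(q), Function('V')(Function('E')(Mul(2, Add(Mul(-3, -2), -4))))) = Add(Mul(2, 4332, Add(-779, 4332)), Rational(-1, 2146)) = Add(Mul(2, 4332, 3553), Rational(-1, 2146)) = Add(30783192, Rational(-1, 2146)) = Rational(66060730031, 2146)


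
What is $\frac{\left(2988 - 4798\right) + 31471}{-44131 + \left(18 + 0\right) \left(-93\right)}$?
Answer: $- \frac{29661}{45805} \approx -0.64755$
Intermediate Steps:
$\frac{\left(2988 - 4798\right) + 31471}{-44131 + \left(18 + 0\right) \left(-93\right)} = \frac{-1810 + 31471}{-44131 + 18 \left(-93\right)} = \frac{29661}{-44131 - 1674} = \frac{29661}{-45805} = 29661 \left(- \frac{1}{45805}\right) = - \frac{29661}{45805}$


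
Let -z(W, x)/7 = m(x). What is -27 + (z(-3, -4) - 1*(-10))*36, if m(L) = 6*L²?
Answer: -23859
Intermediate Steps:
z(W, x) = -42*x²
-27 + (z(-3, -4) - 1*(-10))*36 = -27 + (-42*(-4)² - 1*(-10))*36 = -27 + (-42*16 + 10)*36 = -27 + (-672 + 10)*36 = -27 - 662*36 = -27 - 23832 = -23859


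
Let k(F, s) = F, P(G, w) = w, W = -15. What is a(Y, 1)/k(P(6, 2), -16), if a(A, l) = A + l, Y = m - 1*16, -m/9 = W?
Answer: 60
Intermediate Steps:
m = 135 (m = -9*(-15) = 135)
Y = 119 (Y = 135 - 1*16 = 135 - 16 = 119)
a(Y, 1)/k(P(6, 2), -16) = (119 + 1)/2 = 120*(½) = 60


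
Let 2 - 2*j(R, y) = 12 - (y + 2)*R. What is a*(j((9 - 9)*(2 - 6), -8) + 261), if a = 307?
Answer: 78592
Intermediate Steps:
j(R, y) = -5 + R*(2 + y)/2 (j(R, y) = 1 - (12 - (y + 2)*R)/2 = 1 - (12 - (2 + y)*R)/2 = 1 - (12 - R*(2 + y))/2 = 1 + (-6 + R*(2 + y)/2) = -5 + R*(2 + y)/2)
a*(j((9 - 9)*(2 - 6), -8) + 261) = 307*((-5 + (9 - 9)*(2 - 6) + (1/2)*((9 - 9)*(2 - 6))*(-8)) + 261) = 307*((-5 + 0*(-4) + (1/2)*(0*(-4))*(-8)) + 261) = 307*((-5 + 0 + (1/2)*0*(-8)) + 261) = 307*((-5 + 0 + 0) + 261) = 307*(-5 + 261) = 307*256 = 78592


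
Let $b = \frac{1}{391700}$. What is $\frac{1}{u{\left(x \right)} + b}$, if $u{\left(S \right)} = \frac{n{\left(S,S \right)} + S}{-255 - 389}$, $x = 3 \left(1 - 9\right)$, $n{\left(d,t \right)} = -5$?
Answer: $\frac{31531850}{1419993} \approx 22.206$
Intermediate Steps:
$b = \frac{1}{391700} \approx 2.553 \cdot 10^{-6}$
$x = -24$ ($x = 3 \left(-8\right) = -24$)
$u{\left(S \right)} = \frac{5}{644} - \frac{S}{644}$ ($u{\left(S \right)} = \frac{-5 + S}{-255 - 389} = \frac{-5 + S}{-644} = \left(-5 + S\right) \left(- \frac{1}{644}\right) = \frac{5}{644} - \frac{S}{644}$)
$\frac{1}{u{\left(x \right)} + b} = \frac{1}{\left(\frac{5}{644} - - \frac{6}{161}\right) + \frac{1}{391700}} = \frac{1}{\left(\frac{5}{644} + \frac{6}{161}\right) + \frac{1}{391700}} = \frac{1}{\frac{29}{644} + \frac{1}{391700}} = \frac{1}{\frac{1419993}{31531850}} = \frac{31531850}{1419993}$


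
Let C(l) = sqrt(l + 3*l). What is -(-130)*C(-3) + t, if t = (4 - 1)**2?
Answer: 9 + 260*I*sqrt(3) ≈ 9.0 + 450.33*I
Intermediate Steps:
t = 9 (t = 3**2 = 9)
C(l) = 2*sqrt(l) (C(l) = sqrt(4*l) = 2*sqrt(l))
-(-130)*C(-3) + t = -(-130)*2*sqrt(-3) + 9 = -(-130)*2*(I*sqrt(3)) + 9 = -(-130)*2*I*sqrt(3) + 9 = -(-260)*I*sqrt(3) + 9 = 260*I*sqrt(3) + 9 = 9 + 260*I*sqrt(3)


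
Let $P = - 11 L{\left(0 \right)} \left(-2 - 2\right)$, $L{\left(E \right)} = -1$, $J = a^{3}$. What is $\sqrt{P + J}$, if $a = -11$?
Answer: $5 i \sqrt{55} \approx 37.081 i$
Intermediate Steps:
$J = -1331$ ($J = \left(-11\right)^{3} = -1331$)
$P = -44$ ($P = - 11 \left(- (-2 - 2)\right) = - 11 \left(\left(-1\right) \left(-4\right)\right) = \left(-11\right) 4 = -44$)
$\sqrt{P + J} = \sqrt{-44 - 1331} = \sqrt{-1375} = 5 i \sqrt{55}$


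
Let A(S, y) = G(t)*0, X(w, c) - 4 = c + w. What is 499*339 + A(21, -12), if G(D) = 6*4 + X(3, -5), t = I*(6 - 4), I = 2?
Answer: 169161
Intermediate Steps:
X(w, c) = 4 + c + w (X(w, c) = 4 + (c + w) = 4 + c + w)
t = 4 (t = 2*(6 - 4) = 2*2 = 4)
G(D) = 26 (G(D) = 6*4 + (4 - 5 + 3) = 24 + 2 = 26)
A(S, y) = 0 (A(S, y) = 26*0 = 0)
499*339 + A(21, -12) = 499*339 + 0 = 169161 + 0 = 169161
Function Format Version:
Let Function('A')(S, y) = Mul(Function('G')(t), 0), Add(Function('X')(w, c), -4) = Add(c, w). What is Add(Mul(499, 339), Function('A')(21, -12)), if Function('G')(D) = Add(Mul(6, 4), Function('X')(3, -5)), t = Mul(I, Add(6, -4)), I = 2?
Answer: 169161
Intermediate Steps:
Function('X')(w, c) = Add(4, c, w) (Function('X')(w, c) = Add(4, Add(c, w)) = Add(4, c, w))
t = 4 (t = Mul(2, Add(6, -4)) = Mul(2, 2) = 4)
Function('G')(D) = 26 (Function('G')(D) = Add(Mul(6, 4), Add(4, -5, 3)) = Add(24, 2) = 26)
Function('A')(S, y) = 0 (Function('A')(S, y) = Mul(26, 0) = 0)
Add(Mul(499, 339), Function('A')(21, -12)) = Add(Mul(499, 339), 0) = Add(169161, 0) = 169161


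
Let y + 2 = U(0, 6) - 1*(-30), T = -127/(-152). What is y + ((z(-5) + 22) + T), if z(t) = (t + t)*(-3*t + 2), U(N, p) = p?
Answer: -17201/152 ≈ -113.16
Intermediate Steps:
T = 127/152 (T = -127*(-1/152) = 127/152 ≈ 0.83553)
z(t) = 2*t*(2 - 3*t) (z(t) = (2*t)*(2 - 3*t) = 2*t*(2 - 3*t))
y = 34 (y = -2 + (6 - 1*(-30)) = -2 + (6 + 30) = -2 + 36 = 34)
y + ((z(-5) + 22) + T) = 34 + ((2*(-5)*(2 - 3*(-5)) + 22) + 127/152) = 34 + ((2*(-5)*(2 + 15) + 22) + 127/152) = 34 + ((2*(-5)*17 + 22) + 127/152) = 34 + ((-170 + 22) + 127/152) = 34 + (-148 + 127/152) = 34 - 22369/152 = -17201/152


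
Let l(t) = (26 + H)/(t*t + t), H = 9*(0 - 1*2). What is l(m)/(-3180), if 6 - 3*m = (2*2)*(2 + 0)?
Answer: 3/265 ≈ 0.011321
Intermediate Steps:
H = -18 (H = 9*(0 - 2) = 9*(-2) = -18)
m = -⅔ (m = 2 - 2*2*(2 + 0)/3 = 2 - 4*2/3 = 2 - ⅓*8 = 2 - 8/3 = -⅔ ≈ -0.66667)
l(t) = 8/(t + t²) (l(t) = (26 - 18)/(t*t + t) = 8/(t² + t) = 8/(t + t²))
l(m)/(-3180) = (8/((-⅔)*(1 - ⅔)))/(-3180) = (8*(-3/2)/(⅓))*(-1/3180) = (8*(-3/2)*3)*(-1/3180) = -36*(-1/3180) = 3/265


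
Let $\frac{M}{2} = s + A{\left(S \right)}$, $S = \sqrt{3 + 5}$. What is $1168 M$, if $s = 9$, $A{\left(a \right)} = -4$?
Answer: $11680$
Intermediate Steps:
$S = 2 \sqrt{2}$ ($S = \sqrt{8} = 2 \sqrt{2} \approx 2.8284$)
$M = 10$ ($M = 2 \left(9 - 4\right) = 2 \cdot 5 = 10$)
$1168 M = 1168 \cdot 10 = 11680$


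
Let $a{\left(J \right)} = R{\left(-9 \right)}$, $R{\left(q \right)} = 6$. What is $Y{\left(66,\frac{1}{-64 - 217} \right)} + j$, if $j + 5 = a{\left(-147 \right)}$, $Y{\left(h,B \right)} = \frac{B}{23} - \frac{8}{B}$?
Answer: $\frac{14535286}{6463} \approx 2249.0$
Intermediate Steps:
$a{\left(J \right)} = 6$
$Y{\left(h,B \right)} = - \frac{8}{B} + \frac{B}{23}$ ($Y{\left(h,B \right)} = B \frac{1}{23} - \frac{8}{B} = \frac{B}{23} - \frac{8}{B} = - \frac{8}{B} + \frac{B}{23}$)
$j = 1$ ($j = -5 + 6 = 1$)
$Y{\left(66,\frac{1}{-64 - 217} \right)} + j = \left(- \frac{8}{\frac{1}{-64 - 217}} + \frac{1}{23 \left(-64 - 217\right)}\right) + 1 = \left(- \frac{8}{\frac{1}{-281}} + \frac{1}{23 \left(-281\right)}\right) + 1 = \left(- \frac{8}{- \frac{1}{281}} + \frac{1}{23} \left(- \frac{1}{281}\right)\right) + 1 = \left(\left(-8\right) \left(-281\right) - \frac{1}{6463}\right) + 1 = \left(2248 - \frac{1}{6463}\right) + 1 = \frac{14528823}{6463} + 1 = \frac{14535286}{6463}$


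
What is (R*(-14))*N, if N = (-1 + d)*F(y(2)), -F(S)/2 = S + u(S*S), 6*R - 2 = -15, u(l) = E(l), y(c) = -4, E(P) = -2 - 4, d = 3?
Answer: 3640/3 ≈ 1213.3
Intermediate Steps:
E(P) = -6
u(l) = -6
R = -13/6 (R = 1/3 + (1/6)*(-15) = 1/3 - 5/2 = -13/6 ≈ -2.1667)
F(S) = 12 - 2*S (F(S) = -2*(S - 6) = -2*(-6 + S) = 12 - 2*S)
N = 40 (N = (-1 + 3)*(12 - 2*(-4)) = 2*(12 + 8) = 2*20 = 40)
(R*(-14))*N = -13/6*(-14)*40 = (91/3)*40 = 3640/3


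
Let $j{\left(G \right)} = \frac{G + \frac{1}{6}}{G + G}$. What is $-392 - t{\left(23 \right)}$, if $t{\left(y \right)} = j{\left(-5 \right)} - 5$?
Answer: $- \frac{23249}{60} \approx -387.48$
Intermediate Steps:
$j{\left(G \right)} = \frac{\frac{1}{6} + G}{2 G}$ ($j{\left(G \right)} = \frac{G + \frac{1}{6}}{2 G} = \left(\frac{1}{6} + G\right) \frac{1}{2 G} = \frac{\frac{1}{6} + G}{2 G}$)
$t{\left(y \right)} = - \frac{271}{60}$ ($t{\left(y \right)} = \frac{1 + 6 \left(-5\right)}{12 \left(-5\right)} - 5 = \frac{1}{12} \left(- \frac{1}{5}\right) \left(1 - 30\right) - 5 = \frac{1}{12} \left(- \frac{1}{5}\right) \left(-29\right) - 5 = \frac{29}{60} - 5 = - \frac{271}{60}$)
$-392 - t{\left(23 \right)} = -392 - - \frac{271}{60} = -392 + \frac{271}{60} = - \frac{23249}{60}$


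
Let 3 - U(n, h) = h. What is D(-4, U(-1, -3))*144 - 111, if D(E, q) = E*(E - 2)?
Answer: 3345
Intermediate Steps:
U(n, h) = 3 - h
D(E, q) = E*(-2 + E)
D(-4, U(-1, -3))*144 - 111 = -4*(-2 - 4)*144 - 111 = -4*(-6)*144 - 111 = 24*144 - 111 = 3456 - 111 = 3345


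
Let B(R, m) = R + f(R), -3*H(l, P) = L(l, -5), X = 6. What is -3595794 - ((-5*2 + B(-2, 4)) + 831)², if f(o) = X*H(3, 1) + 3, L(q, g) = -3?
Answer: -4281378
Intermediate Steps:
H(l, P) = 1 (H(l, P) = -⅓*(-3) = 1)
f(o) = 9 (f(o) = 6*1 + 3 = 6 + 3 = 9)
B(R, m) = 9 + R (B(R, m) = R + 9 = 9 + R)
-3595794 - ((-5*2 + B(-2, 4)) + 831)² = -3595794 - ((-5*2 + (9 - 2)) + 831)² = -3595794 - ((-10 + 7) + 831)² = -3595794 - (-3 + 831)² = -3595794 - 1*828² = -3595794 - 1*685584 = -3595794 - 685584 = -4281378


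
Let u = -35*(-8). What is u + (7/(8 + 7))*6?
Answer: 1414/5 ≈ 282.80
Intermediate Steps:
u = 280
u + (7/(8 + 7))*6 = 280 + (7/(8 + 7))*6 = 280 + (7/15)*6 = 280 + 14/5 = 1414/5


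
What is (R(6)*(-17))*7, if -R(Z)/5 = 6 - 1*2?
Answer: 2380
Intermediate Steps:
R(Z) = -20 (R(Z) = -5*(6 - 1*2) = -5*(6 - 2) = -5*4 = -20)
(R(6)*(-17))*7 = -20*(-17)*7 = 340*7 = 2380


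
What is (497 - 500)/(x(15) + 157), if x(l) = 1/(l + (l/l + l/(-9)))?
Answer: -129/6754 ≈ -0.019100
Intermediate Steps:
x(l) = 1/(1 + 8*l/9) (x(l) = 1/(l + (1 + l*(-⅑))) = 1/(l + (1 - l/9)) = 1/(1 + 8*l/9))
(497 - 500)/(x(15) + 157) = (497 - 500)/(9/(9 + 8*15) + 157) = -3/(9/(9 + 120) + 157) = -3/(9/129 + 157) = -3/(9*(1/129) + 157) = -3/(3/43 + 157) = -3/6754/43 = -3*43/6754 = -129/6754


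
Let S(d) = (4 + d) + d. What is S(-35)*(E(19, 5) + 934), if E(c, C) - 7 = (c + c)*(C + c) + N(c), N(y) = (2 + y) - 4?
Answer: -123420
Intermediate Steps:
N(y) = -2 + y
E(c, C) = 5 + c + 2*c*(C + c) (E(c, C) = 7 + ((c + c)*(C + c) + (-2 + c)) = 7 + ((2*c)*(C + c) + (-2 + c)) = 7 + (2*c*(C + c) + (-2 + c)) = 7 + (-2 + c + 2*c*(C + c)) = 5 + c + 2*c*(C + c))
S(d) = 4 + 2*d
S(-35)*(E(19, 5) + 934) = (4 + 2*(-35))*((5 + 19 + 2*19² + 2*5*19) + 934) = (4 - 70)*((5 + 19 + 2*361 + 190) + 934) = -66*((5 + 19 + 722 + 190) + 934) = -66*(936 + 934) = -66*1870 = -123420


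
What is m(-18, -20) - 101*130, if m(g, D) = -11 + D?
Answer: -13161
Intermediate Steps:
m(-18, -20) - 101*130 = (-11 - 20) - 101*130 = -31 - 13130 = -13161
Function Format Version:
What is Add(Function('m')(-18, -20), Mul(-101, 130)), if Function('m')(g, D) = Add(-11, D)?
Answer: -13161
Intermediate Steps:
Add(Function('m')(-18, -20), Mul(-101, 130)) = Add(Add(-11, -20), Mul(-101, 130)) = Add(-31, -13130) = -13161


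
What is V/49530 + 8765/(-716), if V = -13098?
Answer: -73918103/5910580 ≈ -12.506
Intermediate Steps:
V/49530 + 8765/(-716) = -13098/49530 + 8765/(-716) = -13098*1/49530 + 8765*(-1/716) = -2183/8255 - 8765/716 = -73918103/5910580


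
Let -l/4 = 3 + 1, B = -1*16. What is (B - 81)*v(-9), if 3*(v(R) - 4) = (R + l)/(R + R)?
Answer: -23377/54 ≈ -432.91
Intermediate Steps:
B = -16
l = -16 (l = -4*(3 + 1) = -4*4 = -16)
v(R) = 4 + (-16 + R)/(6*R) (v(R) = 4 + ((R - 16)/(R + R))/3 = 4 + ((-16 + R)/((2*R)))/3 = 4 + ((-16 + R)*(1/(2*R)))/3 = 4 + ((-16 + R)/(2*R))/3 = 4 + (-16 + R)/(6*R))
(B - 81)*v(-9) = (-16 - 81)*((1/6)*(-16 + 25*(-9))/(-9)) = -97*(-1)*(-16 - 225)/(6*9) = -97*(-1)*(-241)/(6*9) = -97*241/54 = -23377/54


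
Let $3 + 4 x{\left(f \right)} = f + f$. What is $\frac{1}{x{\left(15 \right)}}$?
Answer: $\frac{4}{27} \approx 0.14815$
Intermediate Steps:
$x{\left(f \right)} = - \frac{3}{4} + \frac{f}{2}$ ($x{\left(f \right)} = - \frac{3}{4} + \frac{f + f}{4} = - \frac{3}{4} + \frac{2 f}{4} = - \frac{3}{4} + \frac{f}{2}$)
$\frac{1}{x{\left(15 \right)}} = \frac{1}{- \frac{3}{4} + \frac{1}{2} \cdot 15} = \frac{1}{- \frac{3}{4} + \frac{15}{2}} = \frac{1}{\frac{27}{4}} = \frac{4}{27}$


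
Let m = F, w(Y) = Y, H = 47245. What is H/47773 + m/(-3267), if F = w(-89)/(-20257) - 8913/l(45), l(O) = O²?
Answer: 192124104172271/194007207588975 ≈ 0.99029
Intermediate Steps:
F = -60123472/13673475 (F = -89/(-20257) - 8913/(45²) = -89*(-1/20257) - 8913/2025 = 89/20257 - 8913*1/2025 = 89/20257 - 2971/675 = -60123472/13673475 ≈ -4.3971)
m = -60123472/13673475 ≈ -4.3971
H/47773 + m/(-3267) = 47245/47773 - 60123472/13673475/(-3267) = 47245*(1/47773) - 60123472/13673475*(-1/3267) = 4295/4343 + 60123472/44671242825 = 192124104172271/194007207588975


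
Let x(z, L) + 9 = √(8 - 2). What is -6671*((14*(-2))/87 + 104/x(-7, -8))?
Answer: 185747324/2175 + 693784*√6/75 ≈ 1.0806e+5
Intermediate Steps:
x(z, L) = -9 + √6 (x(z, L) = -9 + √(8 - 2) = -9 + √6)
-6671*((14*(-2))/87 + 104/x(-7, -8)) = -6671*((14*(-2))/87 + 104/(-9 + √6)) = -6671*(-28*1/87 + 104/(-9 + √6)) = -6671*(-28/87 + 104/(-9 + √6)) = 186788/87 - 693784/(-9 + √6)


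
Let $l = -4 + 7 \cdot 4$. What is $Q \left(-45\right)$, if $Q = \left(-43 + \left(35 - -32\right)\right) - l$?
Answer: $0$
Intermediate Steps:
$l = 24$ ($l = -4 + 28 = 24$)
$Q = 0$ ($Q = \left(-43 + \left(35 - -32\right)\right) - 24 = \left(-43 + \left(35 + 32\right)\right) - 24 = \left(-43 + 67\right) - 24 = 24 - 24 = 0$)
$Q \left(-45\right) = 0 \left(-45\right) = 0$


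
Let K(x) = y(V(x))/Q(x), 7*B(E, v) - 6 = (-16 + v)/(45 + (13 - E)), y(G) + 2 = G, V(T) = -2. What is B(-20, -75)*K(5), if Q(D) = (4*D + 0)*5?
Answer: -29/1050 ≈ -0.027619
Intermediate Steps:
Q(D) = 20*D (Q(D) = (4*D)*5 = 20*D)
y(G) = -2 + G
B(E, v) = 6/7 + (-16 + v)/(7*(58 - E)) (B(E, v) = 6/7 + ((-16 + v)/(45 + (13 - E)))/7 = 6/7 + ((-16 + v)/(58 - E))/7 = 6/7 + (-16 + v)/(7*(58 - E)))
K(x) = -1/(5*x) (K(x) = (-2 - 2)/((20*x)) = -1/(5*x))
B(-20, -75)*K(5) = ((-332 - 1*(-75) + 6*(-20))/(7*(-58 - 20)))*(-⅕/5) = ((⅐)*(-332 + 75 - 120)/(-78))*(-⅕*⅕) = ((⅐)*(-1/78)*(-377))*(-1/25) = (29/42)*(-1/25) = -29/1050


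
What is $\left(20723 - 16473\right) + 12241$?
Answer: $16491$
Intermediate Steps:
$\left(20723 - 16473\right) + 12241 = 4250 + 12241 = 16491$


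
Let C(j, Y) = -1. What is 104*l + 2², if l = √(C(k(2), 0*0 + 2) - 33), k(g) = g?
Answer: 4 + 104*I*√34 ≈ 4.0 + 606.42*I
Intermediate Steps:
l = I*√34 (l = √(-1 - 33) = √(-34) = I*√34 ≈ 5.8309*I)
104*l + 2² = 104*(I*√34) + 2² = 104*I*√34 + 4 = 4 + 104*I*√34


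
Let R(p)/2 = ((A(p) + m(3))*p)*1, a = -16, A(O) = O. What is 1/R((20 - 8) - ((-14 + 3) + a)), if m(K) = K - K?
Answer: 1/3042 ≈ 0.00032873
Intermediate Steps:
m(K) = 0
R(p) = 2*p² (R(p) = 2*(((p + 0)*p)*1) = 2*((p*p)*1) = 2*(p²*1) = 2*p²)
1/R((20 - 8) - ((-14 + 3) + a)) = 1/(2*((20 - 8) - ((-14 + 3) - 16))²) = 1/(2*(12 - (-11 - 16))²) = 1/(2*(12 - 1*(-27))²) = 1/(2*(12 + 27)²) = 1/(2*39²) = 1/(2*1521) = 1/3042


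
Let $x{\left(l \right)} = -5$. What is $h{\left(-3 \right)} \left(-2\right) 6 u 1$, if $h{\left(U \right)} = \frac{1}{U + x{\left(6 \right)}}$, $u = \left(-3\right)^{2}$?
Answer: $\frac{27}{2} \approx 13.5$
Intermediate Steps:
$u = 9$
$h{\left(U \right)} = \frac{1}{-5 + U}$ ($h{\left(U \right)} = \frac{1}{U - 5} = \frac{1}{-5 + U}$)
$h{\left(-3 \right)} \left(-2\right) 6 u 1 = \frac{1}{-5 - 3} \left(-2\right) 6 \cdot 9 \cdot 1 = \frac{1}{-8} \left(-2\right) 6 \cdot 9 \cdot 1 = \left(- \frac{1}{8}\right) \left(-2\right) 6 \cdot 9 \cdot 1 = \frac{1}{4} \cdot 6 \cdot 9 \cdot 1 = \frac{3}{2} \cdot 9 \cdot 1 = \frac{27}{2} \cdot 1 = \frac{27}{2}$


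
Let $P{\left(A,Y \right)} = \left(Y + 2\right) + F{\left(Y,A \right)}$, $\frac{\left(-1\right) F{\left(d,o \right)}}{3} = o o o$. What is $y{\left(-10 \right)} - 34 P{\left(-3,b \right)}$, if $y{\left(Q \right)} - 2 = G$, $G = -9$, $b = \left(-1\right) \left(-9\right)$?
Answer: $-3135$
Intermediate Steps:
$b = 9$
$F{\left(d,o \right)} = - 3 o^{3}$ ($F{\left(d,o \right)} = - 3 o o o = - 3 o^{2} o = - 3 o^{3}$)
$P{\left(A,Y \right)} = 2 + Y - 3 A^{3}$ ($P{\left(A,Y \right)} = \left(Y + 2\right) - 3 A^{3} = \left(2 + Y\right) - 3 A^{3} = 2 + Y - 3 A^{3}$)
$y{\left(Q \right)} = -7$ ($y{\left(Q \right)} = 2 - 9 = -7$)
$y{\left(-10 \right)} - 34 P{\left(-3,b \right)} = -7 - 34 \left(2 + 9 - 3 \left(-3\right)^{3}\right) = -7 - 34 \left(2 + 9 - -81\right) = -7 - 34 \left(2 + 9 + 81\right) = -7 - 3128 = -3135$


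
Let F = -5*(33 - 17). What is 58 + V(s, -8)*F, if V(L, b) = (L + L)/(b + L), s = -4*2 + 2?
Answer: -74/7 ≈ -10.571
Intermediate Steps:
s = -6 (s = -8 + 2 = -6)
V(L, b) = 2*L/(L + b) (V(L, b) = (2*L)/(L + b) = 2*L/(L + b))
F = -80 (F = -5*16 = -80)
58 + V(s, -8)*F = 58 + (2*(-6)/(-6 - 8))*(-80) = 58 + (2*(-6)/(-14))*(-80) = 58 + (2*(-6)*(-1/14))*(-80) = 58 + (6/7)*(-80) = 58 - 480/7 = -74/7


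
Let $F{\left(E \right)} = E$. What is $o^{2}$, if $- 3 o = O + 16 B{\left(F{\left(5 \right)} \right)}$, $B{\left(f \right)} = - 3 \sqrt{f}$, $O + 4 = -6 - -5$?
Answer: $\frac{11545}{9} + \frac{160 \sqrt{5}}{3} \approx 1402.0$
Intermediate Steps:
$O = -5$ ($O = -4 - 1 = -5$)
$o = \frac{5}{3} + 16 \sqrt{5}$ ($o = - \frac{-5 + 16 \left(- 3 \sqrt{5}\right)}{3} = - \frac{-5 - 48 \sqrt{5}}{3} = \frac{5}{3} + 16 \sqrt{5} \approx 37.444$)
$o^{2} = \left(\frac{5}{3} + 16 \sqrt{5}\right)^{2}$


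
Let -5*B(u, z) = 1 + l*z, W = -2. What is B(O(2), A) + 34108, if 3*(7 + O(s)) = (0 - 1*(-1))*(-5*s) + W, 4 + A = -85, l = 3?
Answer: 170806/5 ≈ 34161.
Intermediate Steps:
A = -89 (A = -4 - 85 = -89)
O(s) = -23/3 - 5*s/3 (O(s) = -7 + ((0 - 1*(-1))*(-5*s) - 2)/3 = -7 + ((0 + 1)*(-5*s) - 2)/3 = -7 + (1*(-5*s) - 2)/3 = -7 + (-5*s - 2)/3 = -7 + (-2 - 5*s)/3 = -7 + (-2/3 - 5*s/3) = -23/3 - 5*s/3)
B(u, z) = -1/5 - 3*z/5 (B(u, z) = -(1 + 3*z)/5 = -1/5 - 3*z/5)
B(O(2), A) + 34108 = (-1/5 - 3/5*(-89)) + 34108 = (-1/5 + 267/5) + 34108 = 266/5 + 34108 = 170806/5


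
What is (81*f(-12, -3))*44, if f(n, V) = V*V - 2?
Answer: 24948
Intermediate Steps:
f(n, V) = -2 + V² (f(n, V) = V² - 2 = -2 + V²)
(81*f(-12, -3))*44 = (81*(-2 + (-3)²))*44 = (81*(-2 + 9))*44 = (81*7)*44 = 567*44 = 24948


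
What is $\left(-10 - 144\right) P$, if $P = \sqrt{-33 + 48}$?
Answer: $- 154 \sqrt{15} \approx -596.44$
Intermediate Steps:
$P = \sqrt{15} \approx 3.873$
$\left(-10 - 144\right) P = \left(-10 - 144\right) \sqrt{15} = - 154 \sqrt{15}$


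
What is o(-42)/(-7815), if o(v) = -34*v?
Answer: -476/2605 ≈ -0.18273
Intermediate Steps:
o(-42)/(-7815) = -34*(-42)/(-7815) = 1428*(-1/7815) = -476/2605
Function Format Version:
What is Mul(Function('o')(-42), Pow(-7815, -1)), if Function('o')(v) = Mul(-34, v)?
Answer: Rational(-476, 2605) ≈ -0.18273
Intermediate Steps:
Mul(Function('o')(-42), Pow(-7815, -1)) = Mul(Mul(-34, -42), Pow(-7815, -1)) = Mul(1428, Rational(-1, 7815)) = Rational(-476, 2605)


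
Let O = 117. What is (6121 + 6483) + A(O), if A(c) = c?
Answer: 12721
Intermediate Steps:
(6121 + 6483) + A(O) = (6121 + 6483) + 117 = 12604 + 117 = 12721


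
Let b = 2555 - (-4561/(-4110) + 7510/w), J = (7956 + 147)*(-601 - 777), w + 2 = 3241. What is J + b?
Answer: -148610184267089/13312290 ≈ -1.1163e+7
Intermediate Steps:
w = 3239 (w = -2 + 3241 = 3239)
J = -11165934 (J = 8103*(-1378) = -11165934)
b = 33967261771/13312290 (b = 2555 - (-4561/(-4110) + 7510/3239) = 2555 - (-4561*(-1/4110) + 7510*(1/3239)) = 2555 - (4561/4110 + 7510/3239) = 2555 - 1*45639179/13312290 = 2555 - 45639179/13312290 = 33967261771/13312290 ≈ 2551.6)
J + b = -11165934 + 33967261771/13312290 = -148610184267089/13312290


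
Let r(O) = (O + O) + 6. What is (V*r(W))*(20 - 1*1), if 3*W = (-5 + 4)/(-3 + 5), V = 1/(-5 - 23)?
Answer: -323/84 ≈ -3.8452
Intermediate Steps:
V = -1/28 (V = 1/(-28) = -1/28 ≈ -0.035714)
W = -⅙ (W = ((-5 + 4)/(-3 + 5))/3 = (-1/2)/3 = (-1*½)/3 = (⅓)*(-½) = -⅙ ≈ -0.16667)
r(O) = 6 + 2*O (r(O) = 2*O + 6 = 6 + 2*O)
(V*r(W))*(20 - 1*1) = (-(6 + 2*(-⅙))/28)*(20 - 1*1) = (-(6 - ⅓)/28)*(20 - 1) = -1/28*17/3*19 = -17/84*19 = -323/84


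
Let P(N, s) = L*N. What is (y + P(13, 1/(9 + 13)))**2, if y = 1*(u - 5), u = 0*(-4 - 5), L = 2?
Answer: 441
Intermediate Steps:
u = 0 (u = 0*(-9) = 0)
P(N, s) = 2*N
y = -5 (y = 1*(0 - 5) = 1*(-5) = -5)
(y + P(13, 1/(9 + 13)))**2 = (-5 + 2*13)**2 = (-5 + 26)**2 = 21**2 = 441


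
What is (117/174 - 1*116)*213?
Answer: -1424757/58 ≈ -24565.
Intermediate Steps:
(117/174 - 1*116)*213 = (117*(1/174) - 116)*213 = (39/58 - 116)*213 = -6689/58*213 = -1424757/58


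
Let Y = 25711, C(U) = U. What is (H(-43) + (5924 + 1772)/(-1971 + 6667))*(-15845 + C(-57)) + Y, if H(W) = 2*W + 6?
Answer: 746552553/587 ≈ 1.2718e+6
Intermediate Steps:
H(W) = 6 + 2*W
(H(-43) + (5924 + 1772)/(-1971 + 6667))*(-15845 + C(-57)) + Y = ((6 + 2*(-43)) + (5924 + 1772)/(-1971 + 6667))*(-15845 - 57) + 25711 = ((6 - 86) + 7696/4696)*(-15902) + 25711 = (-80 + 7696*(1/4696))*(-15902) + 25711 = (-80 + 962/587)*(-15902) + 25711 = -45998/587*(-15902) + 25711 = 731460196/587 + 25711 = 746552553/587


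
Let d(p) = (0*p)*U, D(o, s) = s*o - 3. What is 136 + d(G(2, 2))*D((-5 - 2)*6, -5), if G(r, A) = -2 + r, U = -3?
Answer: 136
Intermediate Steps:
D(o, s) = -3 + o*s (D(o, s) = o*s - 3 = -3 + o*s)
d(p) = 0 (d(p) = (0*p)*(-3) = 0*(-3) = 0)
136 + d(G(2, 2))*D((-5 - 2)*6, -5) = 136 + 0*(-3 + ((-5 - 2)*6)*(-5)) = 136 + 0*(-3 - 7*6*(-5)) = 136 + 0*(-3 - 42*(-5)) = 136 + 0*(-3 + 210) = 136 + 0*207 = 136 + 0 = 136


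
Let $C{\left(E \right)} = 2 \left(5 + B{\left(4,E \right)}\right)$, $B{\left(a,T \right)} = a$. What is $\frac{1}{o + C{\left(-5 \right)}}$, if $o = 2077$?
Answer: $\frac{1}{2095} \approx 0.00047733$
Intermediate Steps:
$C{\left(E \right)} = 18$ ($C{\left(E \right)} = 2 \left(5 + 4\right) = 2 \cdot 9 = 18$)
$\frac{1}{o + C{\left(-5 \right)}} = \frac{1}{2077 + 18} = \frac{1}{2095}$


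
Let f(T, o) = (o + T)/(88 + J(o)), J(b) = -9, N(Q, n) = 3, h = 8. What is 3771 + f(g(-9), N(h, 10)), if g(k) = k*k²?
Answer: 297183/79 ≈ 3761.8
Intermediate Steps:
g(k) = k³
f(T, o) = T/79 + o/79 (f(T, o) = (o + T)/(88 - 9) = (T + o)/79 = (T + o)*(1/79) = T/79 + o/79)
3771 + f(g(-9), N(h, 10)) = 3771 + ((1/79)*(-9)³ + (1/79)*3) = 3771 + ((1/79)*(-729) + 3/79) = 3771 + (-729/79 + 3/79) = 3771 - 726/79 = 297183/79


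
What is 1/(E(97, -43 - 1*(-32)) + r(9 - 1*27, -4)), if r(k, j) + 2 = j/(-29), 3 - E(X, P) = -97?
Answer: 29/2846 ≈ 0.010190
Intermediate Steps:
E(X, P) = 100 (E(X, P) = 3 - 1*(-97) = 3 + 97 = 100)
r(k, j) = -2 - j/29 (r(k, j) = -2 + j/(-29) = -2 + j*(-1/29) = -2 - j/29)
1/(E(97, -43 - 1*(-32)) + r(9 - 1*27, -4)) = 1/(100 + (-2 - 1/29*(-4))) = 1/(100 + (-2 + 4/29)) = 1/(100 - 54/29) = 1/(2846/29) = 29/2846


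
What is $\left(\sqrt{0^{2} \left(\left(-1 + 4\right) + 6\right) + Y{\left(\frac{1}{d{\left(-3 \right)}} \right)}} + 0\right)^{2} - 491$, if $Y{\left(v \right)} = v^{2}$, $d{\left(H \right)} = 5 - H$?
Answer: $- \frac{31423}{64} \approx -490.98$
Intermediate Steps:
$\left(\sqrt{0^{2} \left(\left(-1 + 4\right) + 6\right) + Y{\left(\frac{1}{d{\left(-3 \right)}} \right)}} + 0\right)^{2} - 491 = \left(\sqrt{0^{2} \left(\left(-1 + 4\right) + 6\right) + \left(\frac{1}{5 - -3}\right)^{2}} + 0\right)^{2} - 491 = \left(\sqrt{0 \left(3 + 6\right) + \left(\frac{1}{5 + 3}\right)^{2}} + 0\right)^{2} - 491 = \left(\sqrt{0 \cdot 9 + \left(\frac{1}{8}\right)^{2}} + 0\right)^{2} - 491 = \left(\sqrt{0 + \left(\frac{1}{8}\right)^{2}} + 0\right)^{2} - 491 = \left(\sqrt{0 + \frac{1}{64}} + 0\right)^{2} - 491 = \left(\sqrt{\frac{1}{64}} + 0\right)^{2} - 491 = \left(\frac{1}{8} + 0\right)^{2} - 491 = \left(\frac{1}{8}\right)^{2} - 491 = \frac{1}{64} - 491 = - \frac{31423}{64}$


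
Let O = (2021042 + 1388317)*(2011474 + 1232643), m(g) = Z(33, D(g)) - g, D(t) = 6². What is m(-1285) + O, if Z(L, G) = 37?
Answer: 11060359492325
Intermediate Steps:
D(t) = 36
m(g) = 37 - g
O = 11060359491003 (O = 3409359*3244117 = 11060359491003)
m(-1285) + O = (37 - 1*(-1285)) + 11060359491003 = (37 + 1285) + 11060359491003 = 1322 + 11060359491003 = 11060359492325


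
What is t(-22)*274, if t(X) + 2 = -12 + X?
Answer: -9864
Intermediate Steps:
t(X) = -14 + X (t(X) = -2 + (-12 + X) = -14 + X)
t(-22)*274 = (-14 - 22)*274 = -36*274 = -9864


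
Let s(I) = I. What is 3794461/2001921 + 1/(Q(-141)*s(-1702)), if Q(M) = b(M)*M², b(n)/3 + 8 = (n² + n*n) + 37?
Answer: 5108962655569934455/2695439386095299082 ≈ 1.8954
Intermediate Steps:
b(n) = 87 + 6*n² (b(n) = -24 + 3*((n² + n*n) + 37) = -24 + 3*((n² + n²) + 37) = -24 + 3*(2*n² + 37) = -24 + 3*(37 + 2*n²) = -24 + (111 + 6*n²) = 87 + 6*n²)
Q(M) = M²*(87 + 6*M²) (Q(M) = (87 + 6*M²)*M² = M²*(87 + 6*M²))
3794461/2001921 + 1/(Q(-141)*s(-1702)) = 3794461/2001921 + 1/(((-141)²*(87 + 6*(-141)²))*(-1702)) = 3794461*(1/2001921) - 1/1702/(19881*(87 + 6*19881)) = 3794461/2001921 - 1/1702/(19881*(87 + 119286)) = 3794461/2001921 - 1/1702/(19881*119373) = 3794461/2001921 - 1/1702/2373254613 = 3794461/2001921 + (1/2373254613)*(-1/1702) = 3794461/2001921 - 1/4039279351326 = 5108962655569934455/2695439386095299082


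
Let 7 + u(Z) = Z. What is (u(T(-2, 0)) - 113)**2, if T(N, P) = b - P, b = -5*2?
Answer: 16900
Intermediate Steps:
b = -10
T(N, P) = -10 - P
u(Z) = -7 + Z
(u(T(-2, 0)) - 113)**2 = ((-7 + (-10 - 1*0)) - 113)**2 = ((-7 + (-10 + 0)) - 113)**2 = ((-7 - 10) - 113)**2 = (-17 - 113)**2 = (-130)**2 = 16900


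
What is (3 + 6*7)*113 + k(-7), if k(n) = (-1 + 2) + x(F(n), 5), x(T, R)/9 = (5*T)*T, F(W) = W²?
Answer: 113131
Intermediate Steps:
x(T, R) = 45*T² (x(T, R) = 9*((5*T)*T) = 9*(5*T²) = 45*T²)
k(n) = 1 + 45*n⁴ (k(n) = (-1 + 2) + 45*(n²)² = 1 + 45*n⁴)
(3 + 6*7)*113 + k(-7) = (3 + 6*7)*113 + (1 + 45*(-7)⁴) = (3 + 42)*113 + (1 + 45*2401) = 45*113 + (1 + 108045) = 5085 + 108046 = 113131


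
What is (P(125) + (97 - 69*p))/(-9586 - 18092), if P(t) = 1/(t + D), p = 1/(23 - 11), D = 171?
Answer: -27011/8192688 ≈ -0.0032970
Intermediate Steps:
p = 1/12 ≈ 0.083333
P(t) = 1/(171 + t) (P(t) = 1/(t + 171) = 1/(171 + t))
(P(125) + (97 - 69*p))/(-9586 - 18092) = (1/(171 + 125) + (97 - 69*1/12))/(-9586 - 18092) = (1/296 + (97 - 23/4))/(-27678) = (1/296 + 365/4)*(-1/27678) = (27011/296)*(-1/27678) = -27011/8192688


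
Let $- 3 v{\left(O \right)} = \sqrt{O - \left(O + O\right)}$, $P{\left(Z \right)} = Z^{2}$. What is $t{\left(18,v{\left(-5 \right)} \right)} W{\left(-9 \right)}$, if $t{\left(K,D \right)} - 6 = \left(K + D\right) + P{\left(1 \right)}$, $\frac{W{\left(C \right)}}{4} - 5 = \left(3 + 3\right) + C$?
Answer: $200 - \frac{8 \sqrt{5}}{3} \approx 194.04$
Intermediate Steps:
$v{\left(O \right)} = - \frac{\sqrt{- O}}{3}$ ($v{\left(O \right)} = - \frac{\sqrt{O - \left(O + O\right)}}{3} = - \frac{\sqrt{O - 2 O}}{3} = - \frac{\sqrt{- O}}{3}$)
$W{\left(C \right)} = 44 + 4 C$ ($W{\left(C \right)} = 20 + 4 \left(\left(3 + 3\right) + C\right) = 20 + 4 \left(6 + C\right) = 20 + \left(24 + 4 C\right) = 44 + 4 C$)
$t{\left(K,D \right)} = 7 + D + K$ ($t{\left(K,D \right)} = 6 + \left(\left(K + D\right) + 1^{2}\right) = 6 + \left(\left(D + K\right) + 1\right) = 6 + \left(1 + D + K\right) = 7 + D + K$)
$t{\left(18,v{\left(-5 \right)} \right)} W{\left(-9 \right)} = \left(7 - \frac{\sqrt{\left(-1\right) \left(-5\right)}}{3} + 18\right) \left(44 + 4 \left(-9\right)\right) = \left(7 - \frac{\sqrt{5}}{3} + 18\right) \left(44 - 36\right) = \left(25 - \frac{\sqrt{5}}{3}\right) 8 = 200 - \frac{8 \sqrt{5}}{3}$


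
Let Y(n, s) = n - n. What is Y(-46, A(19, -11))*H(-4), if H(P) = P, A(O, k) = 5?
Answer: 0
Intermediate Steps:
Y(n, s) = 0
Y(-46, A(19, -11))*H(-4) = 0*(-4) = 0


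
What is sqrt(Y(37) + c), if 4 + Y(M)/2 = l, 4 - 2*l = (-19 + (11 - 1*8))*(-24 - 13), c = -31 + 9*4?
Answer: I*sqrt(591) ≈ 24.31*I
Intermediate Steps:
c = 5 (c = -31 + 36 = 5)
l = -294 (l = 2 - (-19 + (11 - 1*8))*(-24 - 13)/2 = 2 - (-19 + (11 - 8))*(-37)/2 = 2 - (-19 + 3)*(-37)/2 = 2 - (-8)*(-37) = 2 - 1/2*592 = 2 - 296 = -294)
Y(M) = -596 (Y(M) = -8 + 2*(-294) = -8 - 588 = -596)
sqrt(Y(37) + c) = sqrt(-596 + 5) = sqrt(-591) = I*sqrt(591)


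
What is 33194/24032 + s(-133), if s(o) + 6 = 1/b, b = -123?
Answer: -6838393/1477968 ≈ -4.6269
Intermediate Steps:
s(o) = -739/123 (s(o) = -6 + 1/(-123) = -6 - 1/123 = -739/123)
33194/24032 + s(-133) = 33194/24032 - 739/123 = 33194*(1/24032) - 739/123 = 16597/12016 - 739/123 = -6838393/1477968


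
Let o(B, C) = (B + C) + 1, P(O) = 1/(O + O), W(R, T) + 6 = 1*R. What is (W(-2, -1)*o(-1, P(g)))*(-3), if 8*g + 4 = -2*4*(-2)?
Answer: 8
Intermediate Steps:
W(R, T) = -6 + R (W(R, T) = -6 + 1*R = -6 + R)
g = 3/2 (g = -½ + (-2*4*(-2))/8 = -½ + (-8*(-2))/8 = -½ + (⅛)*16 = -½ + 2 = 3/2 ≈ 1.5000)
P(O) = 1/(2*O)
o(B, C) = 1 + B + C
(W(-2, -1)*o(-1, P(g)))*(-3) = ((-6 - 2)*(1 - 1 + 1/(2*(3/2))))*(-3) = -8*(1 - 1 + (½)*(⅔))*(-3) = -8*(1 - 1 + ⅓)*(-3) = -8*⅓*(-3) = -8/3*(-3) = 8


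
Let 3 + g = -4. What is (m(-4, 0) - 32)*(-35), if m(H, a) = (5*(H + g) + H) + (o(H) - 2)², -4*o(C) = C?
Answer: 3150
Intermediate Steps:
g = -7 (g = -3 - 4 = -7)
o(C) = -C/4
m(H, a) = -35 + (-2 - H/4)² + 6*H (m(H, a) = (5*(H - 7) + H) + (-H/4 - 2)² = (5*(-7 + H) + H) + (-2 - H/4)² = ((-35 + 5*H) + H) + (-2 - H/4)² = (-35 + 6*H) + (-2 - H/4)² = -35 + (-2 - H/4)² + 6*H)
(m(-4, 0) - 32)*(-35) = ((-31 + 7*(-4) + (1/16)*(-4)²) - 32)*(-35) = ((-31 - 28 + (1/16)*16) - 32)*(-35) = ((-31 - 28 + 1) - 32)*(-35) = (-58 - 32)*(-35) = -90*(-35) = 3150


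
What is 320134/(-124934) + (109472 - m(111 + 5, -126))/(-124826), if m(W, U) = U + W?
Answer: -13409767718/3898752871 ≈ -3.4395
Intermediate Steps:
320134/(-124934) + (109472 - m(111 + 5, -126))/(-124826) = 320134/(-124934) + (109472 - (-126 + (111 + 5)))/(-124826) = 320134*(-1/124934) + (109472 - (-126 + 116))*(-1/124826) = -160067/62467 + (109472 - 1*(-10))*(-1/124826) = -160067/62467 + (109472 + 10)*(-1/124826) = -160067/62467 + 109482*(-1/124826) = -160067/62467 - 54741/62413 = -13409767718/3898752871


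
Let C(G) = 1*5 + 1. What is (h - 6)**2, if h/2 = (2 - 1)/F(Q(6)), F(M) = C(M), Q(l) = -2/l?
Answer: 289/9 ≈ 32.111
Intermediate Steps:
C(G) = 6 (C(G) = 5 + 1 = 6)
F(M) = 6
h = 1/3 (h = 2*((2 - 1)/6) = 2*(1*(1/6)) = 2*(1/6) = 1/3 ≈ 0.33333)
(h - 6)**2 = (1/3 - 6)**2 = (-17/3)**2 = 289/9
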